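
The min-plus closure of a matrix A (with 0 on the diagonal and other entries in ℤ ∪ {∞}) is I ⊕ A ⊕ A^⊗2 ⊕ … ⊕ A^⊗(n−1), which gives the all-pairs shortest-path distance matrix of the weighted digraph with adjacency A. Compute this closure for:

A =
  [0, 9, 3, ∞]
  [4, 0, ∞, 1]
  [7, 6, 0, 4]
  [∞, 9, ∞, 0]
Closure =
  [0, 9, 3, 7]
  [4, 0, 7, 1]
  [7, 6, 0, 4]
  [13, 9, 16, 0]

This is the Floyd-Warshall all-pairs shortest-path computation. For each intermediate vertex k = 0, 1, …, 3, update dist[i][j] ← min(dist[i][j], dist[i][k] + dist[k][j]). The final matrix gives, for each (i, j), the minimum total weight of any directed path from i to j (possibly empty when i = j).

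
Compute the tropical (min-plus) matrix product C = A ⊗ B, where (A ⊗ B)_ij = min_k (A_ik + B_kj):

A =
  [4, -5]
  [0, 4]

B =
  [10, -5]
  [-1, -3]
A ⊗ B =
  [-6, -8]
  [3, -5]

Apply the min-plus product entry-by-entry:
  C[0][0] = min over k of (A[0][0] + B[0][0] = 4 + 10 = 14, A[0][1] + B[1][0] = -5 + -1 = -6) = -6 (attained at k = 1)
  C[0][1] = min over k of (A[0][0] + B[0][1] = 4 + -5 = -1, A[0][1] + B[1][1] = -5 + -3 = -8) = -8 (attained at k = 1)
  C[1][0] = min over k of (A[1][0] + B[0][0] = 0 + 10 = 10, A[1][1] + B[1][0] = 4 + -1 = 3) = 3 (attained at k = 1)
  C[1][1] = min over k of (A[1][0] + B[0][1] = 0 + -5 = -5, A[1][1] + B[1][1] = 4 + -3 = 1) = -5 (attained at k = 0)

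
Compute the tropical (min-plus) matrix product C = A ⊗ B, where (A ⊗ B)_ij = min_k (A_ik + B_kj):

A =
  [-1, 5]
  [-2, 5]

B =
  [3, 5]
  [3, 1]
A ⊗ B =
  [2, 4]
  [1, 3]

Apply the min-plus product entry-by-entry:
  C[0][0] = min over k of (A[0][0] + B[0][0] = -1 + 3 = 2, A[0][1] + B[1][0] = 5 + 3 = 8) = 2 (attained at k = 0)
  C[0][1] = min over k of (A[0][0] + B[0][1] = -1 + 5 = 4, A[0][1] + B[1][1] = 5 + 1 = 6) = 4 (attained at k = 0)
  C[1][0] = min over k of (A[1][0] + B[0][0] = -2 + 3 = 1, A[1][1] + B[1][0] = 5 + 3 = 8) = 1 (attained at k = 0)
  C[1][1] = min over k of (A[1][0] + B[0][1] = -2 + 5 = 3, A[1][1] + B[1][1] = 5 + 1 = 6) = 3 (attained at k = 0)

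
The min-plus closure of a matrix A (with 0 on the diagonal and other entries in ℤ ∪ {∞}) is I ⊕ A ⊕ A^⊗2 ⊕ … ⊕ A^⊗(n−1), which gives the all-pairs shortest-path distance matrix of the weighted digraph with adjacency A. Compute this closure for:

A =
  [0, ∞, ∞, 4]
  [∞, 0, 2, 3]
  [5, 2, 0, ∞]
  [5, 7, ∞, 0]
Closure =
  [0, 11, 13, 4]
  [7, 0, 2, 3]
  [5, 2, 0, 5]
  [5, 7, 9, 0]

This is the Floyd-Warshall all-pairs shortest-path computation. For each intermediate vertex k = 0, 1, …, 3, update dist[i][j] ← min(dist[i][j], dist[i][k] + dist[k][j]). The final matrix gives, for each (i, j), the minimum total weight of any directed path from i to j (possibly empty when i = j).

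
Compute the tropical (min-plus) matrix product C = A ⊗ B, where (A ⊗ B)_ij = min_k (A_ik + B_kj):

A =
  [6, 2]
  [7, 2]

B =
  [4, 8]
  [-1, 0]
A ⊗ B =
  [1, 2]
  [1, 2]

Apply the min-plus product entry-by-entry:
  C[0][0] = min over k of (A[0][0] + B[0][0] = 6 + 4 = 10, A[0][1] + B[1][0] = 2 + -1 = 1) = 1 (attained at k = 1)
  C[0][1] = min over k of (A[0][0] + B[0][1] = 6 + 8 = 14, A[0][1] + B[1][1] = 2 + 0 = 2) = 2 (attained at k = 1)
  C[1][0] = min over k of (A[1][0] + B[0][0] = 7 + 4 = 11, A[1][1] + B[1][0] = 2 + -1 = 1) = 1 (attained at k = 1)
  C[1][1] = min over k of (A[1][0] + B[0][1] = 7 + 8 = 15, A[1][1] + B[1][1] = 2 + 0 = 2) = 2 (attained at k = 1)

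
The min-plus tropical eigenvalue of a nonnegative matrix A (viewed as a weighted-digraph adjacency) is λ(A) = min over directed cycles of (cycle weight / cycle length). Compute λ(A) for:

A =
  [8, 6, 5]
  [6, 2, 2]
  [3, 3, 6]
λ(A) = 2

Enumerate directed cycles and compute their means (weight / length). Sample:
  cycle 0 → 0: weight = 8, length = 1, mean = 8/1 ≈ 8.000
  cycle 1 → 1: weight = 2, length = 1, mean = 2/1 ≈ 2.000
  cycle 2 → 2: weight = 6, length = 1, mean = 6/1 ≈ 6.000
  cycle 0 → 1 → 0: weight = 12, length = 2, mean = 12/2 ≈ 6.000
  cycle 0 → 2 → 0: weight = 8, length = 2, mean = 8/2 ≈ 4.000
  cycle 1 → 0 → 1: weight = 12, length = 2, mean = 12/2 ≈ 6.000
Minimum mean = 2.000, attained e.g. along the cycle 1 → 1 with weight 2 and length 1. So λ(A) = 2/1 = 2.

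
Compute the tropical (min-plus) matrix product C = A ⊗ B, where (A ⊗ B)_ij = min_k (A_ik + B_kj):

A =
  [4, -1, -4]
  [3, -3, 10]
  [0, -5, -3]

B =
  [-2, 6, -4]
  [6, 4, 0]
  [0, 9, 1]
A ⊗ B =
  [-4, 3, -3]
  [1, 1, -3]
  [-3, -1, -5]

Apply the min-plus product entry-by-entry:
  C[0][0] = min over k of (A[0][0] + B[0][0] = 4 + -2 = 2, A[0][1] + B[1][0] = -1 + 6 = 5, A[0][2] + B[2][0] = -4 + 0 = -4) = -4 (attained at k = 2)
  C[0][1] = min over k of (A[0][0] + B[0][1] = 4 + 6 = 10, A[0][1] + B[1][1] = -1 + 4 = 3, A[0][2] + B[2][1] = -4 + 9 = 5) = 3 (attained at k = 1)
  C[0][2] = min over k of (A[0][0] + B[0][2] = 4 + -4 = 0, A[0][1] + B[1][2] = -1 + 0 = -1, A[0][2] + B[2][2] = -4 + 1 = -3) = -3 (attained at k = 2)
  C[1][0] = min over k of (A[1][0] + B[0][0] = 3 + -2 = 1, A[1][1] + B[1][0] = -3 + 6 = 3, A[1][2] + B[2][0] = 10 + 0 = 10) = 1 (attained at k = 0)
  C[1][1] = min over k of (A[1][0] + B[0][1] = 3 + 6 = 9, A[1][1] + B[1][1] = -3 + 4 = 1, A[1][2] + B[2][1] = 10 + 9 = 19) = 1 (attained at k = 1)
  C[1][2] = min over k of (A[1][0] + B[0][2] = 3 + -4 = -1, A[1][1] + B[1][2] = -3 + 0 = -3, A[1][2] + B[2][2] = 10 + 1 = 11) = -3 (attained at k = 1)
  C[2][0] = min over k of (A[2][0] + B[0][0] = 0 + -2 = -2, A[2][1] + B[1][0] = -5 + 6 = 1, A[2][2] + B[2][0] = -3 + 0 = -3) = -3 (attained at k = 2)
  C[2][1] = min over k of (A[2][0] + B[0][1] = 0 + 6 = 6, A[2][1] + B[1][1] = -5 + 4 = -1, A[2][2] + B[2][1] = -3 + 9 = 6) = -1 (attained at k = 1)
  C[2][2] = min over k of (A[2][0] + B[0][2] = 0 + -4 = -4, A[2][1] + B[1][2] = -5 + 0 = -5, A[2][2] + B[2][2] = -3 + 1 = -2) = -5 (attained at k = 1)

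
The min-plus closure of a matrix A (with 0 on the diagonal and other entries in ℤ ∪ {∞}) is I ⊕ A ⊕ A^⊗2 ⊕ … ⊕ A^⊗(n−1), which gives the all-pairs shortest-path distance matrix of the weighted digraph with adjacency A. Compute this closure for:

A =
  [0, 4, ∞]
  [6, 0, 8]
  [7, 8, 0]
Closure =
  [0, 4, 12]
  [6, 0, 8]
  [7, 8, 0]

This is the Floyd-Warshall all-pairs shortest-path computation. For each intermediate vertex k = 0, 1, …, 2, update dist[i][j] ← min(dist[i][j], dist[i][k] + dist[k][j]). The final matrix gives, for each (i, j), the minimum total weight of any directed path from i to j (possibly empty when i = j).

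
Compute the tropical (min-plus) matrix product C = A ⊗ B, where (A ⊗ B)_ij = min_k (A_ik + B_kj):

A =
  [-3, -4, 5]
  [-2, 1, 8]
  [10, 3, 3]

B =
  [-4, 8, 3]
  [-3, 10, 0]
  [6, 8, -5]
A ⊗ B =
  [-7, 5, -4]
  [-6, 6, 1]
  [0, 11, -2]

Apply the min-plus product entry-by-entry:
  C[0][0] = min over k of (A[0][0] + B[0][0] = -3 + -4 = -7, A[0][1] + B[1][0] = -4 + -3 = -7, A[0][2] + B[2][0] = 5 + 6 = 11) = -7 (attained at k = 0)
  C[0][1] = min over k of (A[0][0] + B[0][1] = -3 + 8 = 5, A[0][1] + B[1][1] = -4 + 10 = 6, A[0][2] + B[2][1] = 5 + 8 = 13) = 5 (attained at k = 0)
  C[0][2] = min over k of (A[0][0] + B[0][2] = -3 + 3 = 0, A[0][1] + B[1][2] = -4 + 0 = -4, A[0][2] + B[2][2] = 5 + -5 = 0) = -4 (attained at k = 1)
  C[1][0] = min over k of (A[1][0] + B[0][0] = -2 + -4 = -6, A[1][1] + B[1][0] = 1 + -3 = -2, A[1][2] + B[2][0] = 8 + 6 = 14) = -6 (attained at k = 0)
  C[1][1] = min over k of (A[1][0] + B[0][1] = -2 + 8 = 6, A[1][1] + B[1][1] = 1 + 10 = 11, A[1][2] + B[2][1] = 8 + 8 = 16) = 6 (attained at k = 0)
  C[1][2] = min over k of (A[1][0] + B[0][2] = -2 + 3 = 1, A[1][1] + B[1][2] = 1 + 0 = 1, A[1][2] + B[2][2] = 8 + -5 = 3) = 1 (attained at k = 0)
  C[2][0] = min over k of (A[2][0] + B[0][0] = 10 + -4 = 6, A[2][1] + B[1][0] = 3 + -3 = 0, A[2][2] + B[2][0] = 3 + 6 = 9) = 0 (attained at k = 1)
  C[2][1] = min over k of (A[2][0] + B[0][1] = 10 + 8 = 18, A[2][1] + B[1][1] = 3 + 10 = 13, A[2][2] + B[2][1] = 3 + 8 = 11) = 11 (attained at k = 2)
  C[2][2] = min over k of (A[2][0] + B[0][2] = 10 + 3 = 13, A[2][1] + B[1][2] = 3 + 0 = 3, A[2][2] + B[2][2] = 3 + -5 = -2) = -2 (attained at k = 2)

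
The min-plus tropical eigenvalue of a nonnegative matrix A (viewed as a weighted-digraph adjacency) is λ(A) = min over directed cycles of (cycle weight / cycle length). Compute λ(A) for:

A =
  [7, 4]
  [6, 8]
λ(A) = 5

Enumerate directed cycles and compute their means (weight / length). Sample:
  cycle 0 → 0: weight = 7, length = 1, mean = 7/1 ≈ 7.000
  cycle 1 → 1: weight = 8, length = 1, mean = 8/1 ≈ 8.000
  cycle 0 → 1 → 0: weight = 10, length = 2, mean = 10/2 ≈ 5.000
  cycle 1 → 0 → 1: weight = 10, length = 2, mean = 10/2 ≈ 5.000
Minimum mean = 5.000, attained e.g. along the cycle 0 → 1 → 0 with weight 10 and length 2. So λ(A) = 10/2 = 5.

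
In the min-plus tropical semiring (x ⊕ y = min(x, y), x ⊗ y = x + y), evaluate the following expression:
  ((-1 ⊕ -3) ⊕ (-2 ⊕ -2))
((-1 ⊕ -3) ⊕ (-2 ⊕ -2)) = -3

Expand innermost to outermost. Recall ⊕ takes the minimum of its arguments and ⊗ takes their sum. Working out the expression ((-1 ⊕ -3) ⊕ (-2 ⊕ -2)) gives -3.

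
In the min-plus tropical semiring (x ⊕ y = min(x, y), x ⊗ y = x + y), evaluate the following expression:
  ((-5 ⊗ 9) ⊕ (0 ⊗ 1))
((-5 ⊗ 9) ⊕ (0 ⊗ 1)) = 1

Expand innermost to outermost. Recall ⊕ takes the minimum of its arguments and ⊗ takes their sum. Working out the expression ((-5 ⊗ 9) ⊕ (0 ⊗ 1)) gives 1.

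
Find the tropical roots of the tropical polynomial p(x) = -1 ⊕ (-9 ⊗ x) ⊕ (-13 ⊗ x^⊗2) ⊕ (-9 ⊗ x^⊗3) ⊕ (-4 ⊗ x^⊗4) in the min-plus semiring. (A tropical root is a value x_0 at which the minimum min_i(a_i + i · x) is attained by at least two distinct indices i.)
Roots: {-5, -4, 4, 8}

Each tropical root is a break point of the lower envelope of the lines y = a_i + i · x (there are 5 lines, with slopes 0, 1, ..., 4). Only the lines that attain the minimum somewhere contribute to roots; other lines are dominated. Here the surviving (envelope) indices are i = 4, i = 3, i = 2, i = 1, i = 0.
Intersections between consecutive envelope lines give the roots: for adjacent envelope indices i < j the intersection is x = (a_i − a_j) / (j − i). Reading off the sorted break points: {-5, -4, 4, 8}.
Verification: at each break x_0, at least two indices attain the minimum of min_i(a_i + i · x_0).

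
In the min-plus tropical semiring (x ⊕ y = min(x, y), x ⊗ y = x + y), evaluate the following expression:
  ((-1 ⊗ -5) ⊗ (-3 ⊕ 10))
((-1 ⊗ -5) ⊗ (-3 ⊕ 10)) = -9

Expand innermost to outermost. Recall ⊕ takes the minimum of its arguments and ⊗ takes their sum. Working out the expression ((-1 ⊗ -5) ⊗ (-3 ⊕ 10)) gives -9.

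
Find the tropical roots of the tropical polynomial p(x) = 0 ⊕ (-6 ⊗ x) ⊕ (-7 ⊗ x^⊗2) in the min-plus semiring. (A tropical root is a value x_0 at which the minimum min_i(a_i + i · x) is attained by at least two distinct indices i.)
Roots: {1, 6}

Each tropical root is a break point of the lower envelope of the lines y = a_i + i · x (there are 3 lines, with slopes 0, 1, ..., 2). Only the lines that attain the minimum somewhere contribute to roots; other lines are dominated. Here the surviving (envelope) indices are i = 2, i = 1, i = 0.
Intersections between consecutive envelope lines give the roots: for adjacent envelope indices i < j the intersection is x = (a_i − a_j) / (j − i). Reading off the sorted break points: {1, 6}.
Verification: at each break x_0, at least two indices attain the minimum of min_i(a_i + i · x_0).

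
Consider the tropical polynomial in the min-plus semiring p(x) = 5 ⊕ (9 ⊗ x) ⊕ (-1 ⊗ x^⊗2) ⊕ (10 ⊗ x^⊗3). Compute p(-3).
p(-3) = -7

A tropical monomial a ⊗ x^⊗i evaluates to a + i · x. Evaluating each term at x = -3:
  Term 0 contributes 5 + 0 · -3 = 5
  Term 1 contributes 9 + 1 · -3 = 6
  Term 2 contributes -1 + 2 · -3 = -7
  Term 3 contributes 10 + 3 · -3 = 1
p(-3) = ⊕ of these = min[5, 6, -7, 1] = -7.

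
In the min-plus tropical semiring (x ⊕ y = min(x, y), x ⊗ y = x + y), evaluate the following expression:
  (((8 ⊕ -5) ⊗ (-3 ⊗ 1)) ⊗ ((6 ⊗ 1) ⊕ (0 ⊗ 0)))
(((8 ⊕ -5) ⊗ (-3 ⊗ 1)) ⊗ ((6 ⊗ 1) ⊕ (0 ⊗ 0))) = -7

Expand innermost to outermost. Recall ⊕ takes the minimum of its arguments and ⊗ takes their sum. Working out the expression (((8 ⊕ -5) ⊗ (-3 ⊗ 1)) ⊗ ((6 ⊗ 1) ⊕ (0 ⊗ 0))) gives -7.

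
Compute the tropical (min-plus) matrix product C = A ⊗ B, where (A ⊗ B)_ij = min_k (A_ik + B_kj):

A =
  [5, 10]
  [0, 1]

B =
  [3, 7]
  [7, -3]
A ⊗ B =
  [8, 7]
  [3, -2]

Apply the min-plus product entry-by-entry:
  C[0][0] = min over k of (A[0][0] + B[0][0] = 5 + 3 = 8, A[0][1] + B[1][0] = 10 + 7 = 17) = 8 (attained at k = 0)
  C[0][1] = min over k of (A[0][0] + B[0][1] = 5 + 7 = 12, A[0][1] + B[1][1] = 10 + -3 = 7) = 7 (attained at k = 1)
  C[1][0] = min over k of (A[1][0] + B[0][0] = 0 + 3 = 3, A[1][1] + B[1][0] = 1 + 7 = 8) = 3 (attained at k = 0)
  C[1][1] = min over k of (A[1][0] + B[0][1] = 0 + 7 = 7, A[1][1] + B[1][1] = 1 + -3 = -2) = -2 (attained at k = 1)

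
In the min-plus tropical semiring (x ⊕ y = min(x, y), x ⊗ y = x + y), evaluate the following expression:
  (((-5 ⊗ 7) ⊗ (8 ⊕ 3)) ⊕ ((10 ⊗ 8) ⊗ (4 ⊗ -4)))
(((-5 ⊗ 7) ⊗ (8 ⊕ 3)) ⊕ ((10 ⊗ 8) ⊗ (4 ⊗ -4))) = 5

Expand innermost to outermost. Recall ⊕ takes the minimum of its arguments and ⊗ takes their sum. Working out the expression (((-5 ⊗ 7) ⊗ (8 ⊕ 3)) ⊕ ((10 ⊗ 8) ⊗ (4 ⊗ -4))) gives 5.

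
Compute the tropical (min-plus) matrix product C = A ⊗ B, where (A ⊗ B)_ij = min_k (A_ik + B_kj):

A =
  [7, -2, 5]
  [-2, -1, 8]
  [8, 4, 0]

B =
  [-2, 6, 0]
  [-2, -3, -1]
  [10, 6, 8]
A ⊗ B =
  [-4, -5, -3]
  [-4, -4, -2]
  [2, 1, 3]

Apply the min-plus product entry-by-entry:
  C[0][0] = min over k of (A[0][0] + B[0][0] = 7 + -2 = 5, A[0][1] + B[1][0] = -2 + -2 = -4, A[0][2] + B[2][0] = 5 + 10 = 15) = -4 (attained at k = 1)
  C[0][1] = min over k of (A[0][0] + B[0][1] = 7 + 6 = 13, A[0][1] + B[1][1] = -2 + -3 = -5, A[0][2] + B[2][1] = 5 + 6 = 11) = -5 (attained at k = 1)
  C[0][2] = min over k of (A[0][0] + B[0][2] = 7 + 0 = 7, A[0][1] + B[1][2] = -2 + -1 = -3, A[0][2] + B[2][2] = 5 + 8 = 13) = -3 (attained at k = 1)
  C[1][0] = min over k of (A[1][0] + B[0][0] = -2 + -2 = -4, A[1][1] + B[1][0] = -1 + -2 = -3, A[1][2] + B[2][0] = 8 + 10 = 18) = -4 (attained at k = 0)
  C[1][1] = min over k of (A[1][0] + B[0][1] = -2 + 6 = 4, A[1][1] + B[1][1] = -1 + -3 = -4, A[1][2] + B[2][1] = 8 + 6 = 14) = -4 (attained at k = 1)
  C[1][2] = min over k of (A[1][0] + B[0][2] = -2 + 0 = -2, A[1][1] + B[1][2] = -1 + -1 = -2, A[1][2] + B[2][2] = 8 + 8 = 16) = -2 (attained at k = 0)
  C[2][0] = min over k of (A[2][0] + B[0][0] = 8 + -2 = 6, A[2][1] + B[1][0] = 4 + -2 = 2, A[2][2] + B[2][0] = 0 + 10 = 10) = 2 (attained at k = 1)
  C[2][1] = min over k of (A[2][0] + B[0][1] = 8 + 6 = 14, A[2][1] + B[1][1] = 4 + -3 = 1, A[2][2] + B[2][1] = 0 + 6 = 6) = 1 (attained at k = 1)
  C[2][2] = min over k of (A[2][0] + B[0][2] = 8 + 0 = 8, A[2][1] + B[1][2] = 4 + -1 = 3, A[2][2] + B[2][2] = 0 + 8 = 8) = 3 (attained at k = 1)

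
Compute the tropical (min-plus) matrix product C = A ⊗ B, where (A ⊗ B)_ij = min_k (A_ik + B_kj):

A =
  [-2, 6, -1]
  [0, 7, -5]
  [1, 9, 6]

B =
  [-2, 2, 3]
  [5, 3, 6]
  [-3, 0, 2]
A ⊗ B =
  [-4, -1, 1]
  [-8, -5, -3]
  [-1, 3, 4]

Apply the min-plus product entry-by-entry:
  C[0][0] = min over k of (A[0][0] + B[0][0] = -2 + -2 = -4, A[0][1] + B[1][0] = 6 + 5 = 11, A[0][2] + B[2][0] = -1 + -3 = -4) = -4 (attained at k = 0)
  C[0][1] = min over k of (A[0][0] + B[0][1] = -2 + 2 = 0, A[0][1] + B[1][1] = 6 + 3 = 9, A[0][2] + B[2][1] = -1 + 0 = -1) = -1 (attained at k = 2)
  C[0][2] = min over k of (A[0][0] + B[0][2] = -2 + 3 = 1, A[0][1] + B[1][2] = 6 + 6 = 12, A[0][2] + B[2][2] = -1 + 2 = 1) = 1 (attained at k = 0)
  C[1][0] = min over k of (A[1][0] + B[0][0] = 0 + -2 = -2, A[1][1] + B[1][0] = 7 + 5 = 12, A[1][2] + B[2][0] = -5 + -3 = -8) = -8 (attained at k = 2)
  C[1][1] = min over k of (A[1][0] + B[0][1] = 0 + 2 = 2, A[1][1] + B[1][1] = 7 + 3 = 10, A[1][2] + B[2][1] = -5 + 0 = -5) = -5 (attained at k = 2)
  C[1][2] = min over k of (A[1][0] + B[0][2] = 0 + 3 = 3, A[1][1] + B[1][2] = 7 + 6 = 13, A[1][2] + B[2][2] = -5 + 2 = -3) = -3 (attained at k = 2)
  C[2][0] = min over k of (A[2][0] + B[0][0] = 1 + -2 = -1, A[2][1] + B[1][0] = 9 + 5 = 14, A[2][2] + B[2][0] = 6 + -3 = 3) = -1 (attained at k = 0)
  C[2][1] = min over k of (A[2][0] + B[0][1] = 1 + 2 = 3, A[2][1] + B[1][1] = 9 + 3 = 12, A[2][2] + B[2][1] = 6 + 0 = 6) = 3 (attained at k = 0)
  C[2][2] = min over k of (A[2][0] + B[0][2] = 1 + 3 = 4, A[2][1] + B[1][2] = 9 + 6 = 15, A[2][2] + B[2][2] = 6 + 2 = 8) = 4 (attained at k = 0)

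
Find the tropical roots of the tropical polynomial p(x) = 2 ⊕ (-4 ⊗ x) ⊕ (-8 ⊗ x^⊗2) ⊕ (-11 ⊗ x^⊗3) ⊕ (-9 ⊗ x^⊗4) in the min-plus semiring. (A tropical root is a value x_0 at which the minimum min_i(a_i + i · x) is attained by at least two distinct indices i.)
Roots: {-2, 3, 4, 6}

Each tropical root is a break point of the lower envelope of the lines y = a_i + i · x (there are 5 lines, with slopes 0, 1, ..., 4). Only the lines that attain the minimum somewhere contribute to roots; other lines are dominated. Here the surviving (envelope) indices are i = 4, i = 3, i = 2, i = 1, i = 0.
Intersections between consecutive envelope lines give the roots: for adjacent envelope indices i < j the intersection is x = (a_i − a_j) / (j − i). Reading off the sorted break points: {-2, 3, 4, 6}.
Verification: at each break x_0, at least two indices attain the minimum of min_i(a_i + i · x_0).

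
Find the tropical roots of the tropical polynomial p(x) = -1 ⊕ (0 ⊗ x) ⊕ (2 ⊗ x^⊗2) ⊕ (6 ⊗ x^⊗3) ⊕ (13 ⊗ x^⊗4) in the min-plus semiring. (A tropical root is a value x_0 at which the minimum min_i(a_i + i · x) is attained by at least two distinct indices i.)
Roots: {-7, -4, -2, -1}

Each tropical root is a break point of the lower envelope of the lines y = a_i + i · x (there are 5 lines, with slopes 0, 1, ..., 4). Only the lines that attain the minimum somewhere contribute to roots; other lines are dominated. Here the surviving (envelope) indices are i = 4, i = 3, i = 2, i = 1, i = 0.
Intersections between consecutive envelope lines give the roots: for adjacent envelope indices i < j the intersection is x = (a_i − a_j) / (j − i). Reading off the sorted break points: {-7, -4, -2, -1}.
Verification: at each break x_0, at least two indices attain the minimum of min_i(a_i + i · x_0).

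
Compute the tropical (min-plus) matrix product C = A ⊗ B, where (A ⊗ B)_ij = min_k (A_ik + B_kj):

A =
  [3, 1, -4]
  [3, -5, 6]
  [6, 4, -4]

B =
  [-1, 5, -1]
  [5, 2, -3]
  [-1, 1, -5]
A ⊗ B =
  [-5, -3, -9]
  [0, -3, -8]
  [-5, -3, -9]

Apply the min-plus product entry-by-entry:
  C[0][0] = min over k of (A[0][0] + B[0][0] = 3 + -1 = 2, A[0][1] + B[1][0] = 1 + 5 = 6, A[0][2] + B[2][0] = -4 + -1 = -5) = -5 (attained at k = 2)
  C[0][1] = min over k of (A[0][0] + B[0][1] = 3 + 5 = 8, A[0][1] + B[1][1] = 1 + 2 = 3, A[0][2] + B[2][1] = -4 + 1 = -3) = -3 (attained at k = 2)
  C[0][2] = min over k of (A[0][0] + B[0][2] = 3 + -1 = 2, A[0][1] + B[1][2] = 1 + -3 = -2, A[0][2] + B[2][2] = -4 + -5 = -9) = -9 (attained at k = 2)
  C[1][0] = min over k of (A[1][0] + B[0][0] = 3 + -1 = 2, A[1][1] + B[1][0] = -5 + 5 = 0, A[1][2] + B[2][0] = 6 + -1 = 5) = 0 (attained at k = 1)
  C[1][1] = min over k of (A[1][0] + B[0][1] = 3 + 5 = 8, A[1][1] + B[1][1] = -5 + 2 = -3, A[1][2] + B[2][1] = 6 + 1 = 7) = -3 (attained at k = 1)
  C[1][2] = min over k of (A[1][0] + B[0][2] = 3 + -1 = 2, A[1][1] + B[1][2] = -5 + -3 = -8, A[1][2] + B[2][2] = 6 + -5 = 1) = -8 (attained at k = 1)
  C[2][0] = min over k of (A[2][0] + B[0][0] = 6 + -1 = 5, A[2][1] + B[1][0] = 4 + 5 = 9, A[2][2] + B[2][0] = -4 + -1 = -5) = -5 (attained at k = 2)
  C[2][1] = min over k of (A[2][0] + B[0][1] = 6 + 5 = 11, A[2][1] + B[1][1] = 4 + 2 = 6, A[2][2] + B[2][1] = -4 + 1 = -3) = -3 (attained at k = 2)
  C[2][2] = min over k of (A[2][0] + B[0][2] = 6 + -1 = 5, A[2][1] + B[1][2] = 4 + -3 = 1, A[2][2] + B[2][2] = -4 + -5 = -9) = -9 (attained at k = 2)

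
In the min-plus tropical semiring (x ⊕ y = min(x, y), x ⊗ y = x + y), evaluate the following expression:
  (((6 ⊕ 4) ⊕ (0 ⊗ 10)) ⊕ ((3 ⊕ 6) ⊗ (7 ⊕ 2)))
(((6 ⊕ 4) ⊕ (0 ⊗ 10)) ⊕ ((3 ⊕ 6) ⊗ (7 ⊕ 2))) = 4

Expand innermost to outermost. Recall ⊕ takes the minimum of its arguments and ⊗ takes their sum. Working out the expression (((6 ⊕ 4) ⊕ (0 ⊗ 10)) ⊕ ((3 ⊕ 6) ⊗ (7 ⊕ 2))) gives 4.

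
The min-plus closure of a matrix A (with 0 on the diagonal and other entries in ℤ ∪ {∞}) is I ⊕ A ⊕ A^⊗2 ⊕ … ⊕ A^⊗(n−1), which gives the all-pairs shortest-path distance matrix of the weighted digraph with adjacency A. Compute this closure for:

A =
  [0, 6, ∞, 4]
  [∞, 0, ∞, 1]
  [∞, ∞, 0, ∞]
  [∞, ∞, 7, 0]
Closure =
  [0, 6, 11, 4]
  [∞, 0, 8, 1]
  [∞, ∞, 0, ∞]
  [∞, ∞, 7, 0]

This is the Floyd-Warshall all-pairs shortest-path computation. For each intermediate vertex k = 0, 1, …, 3, update dist[i][j] ← min(dist[i][j], dist[i][k] + dist[k][j]). The final matrix gives, for each (i, j), the minimum total weight of any directed path from i to j (possibly empty when i = j).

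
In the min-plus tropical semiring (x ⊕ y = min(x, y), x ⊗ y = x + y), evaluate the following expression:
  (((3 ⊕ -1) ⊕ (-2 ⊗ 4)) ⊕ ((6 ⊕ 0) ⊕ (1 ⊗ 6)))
(((3 ⊕ -1) ⊕ (-2 ⊗ 4)) ⊕ ((6 ⊕ 0) ⊕ (1 ⊗ 6))) = -1

Expand innermost to outermost. Recall ⊕ takes the minimum of its arguments and ⊗ takes their sum. Working out the expression (((3 ⊕ -1) ⊕ (-2 ⊗ 4)) ⊕ ((6 ⊕ 0) ⊕ (1 ⊗ 6))) gives -1.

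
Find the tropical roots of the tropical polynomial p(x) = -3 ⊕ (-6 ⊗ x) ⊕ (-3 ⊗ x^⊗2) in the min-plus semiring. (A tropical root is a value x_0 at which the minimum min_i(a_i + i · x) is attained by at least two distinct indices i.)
Roots: {-3, 3}

Each tropical root is a break point of the lower envelope of the lines y = a_i + i · x (there are 3 lines, with slopes 0, 1, ..., 2). Only the lines that attain the minimum somewhere contribute to roots; other lines are dominated. Here the surviving (envelope) indices are i = 2, i = 1, i = 0.
Intersections between consecutive envelope lines give the roots: for adjacent envelope indices i < j the intersection is x = (a_i − a_j) / (j − i). Reading off the sorted break points: {-3, 3}.
Verification: at each break x_0, at least two indices attain the minimum of min_i(a_i + i · x_0).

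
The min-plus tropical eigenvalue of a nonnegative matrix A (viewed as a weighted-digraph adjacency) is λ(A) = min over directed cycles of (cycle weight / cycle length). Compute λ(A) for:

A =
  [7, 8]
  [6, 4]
λ(A) = 4

Enumerate directed cycles and compute their means (weight / length). Sample:
  cycle 0 → 0: weight = 7, length = 1, mean = 7/1 ≈ 7.000
  cycle 1 → 1: weight = 4, length = 1, mean = 4/1 ≈ 4.000
  cycle 0 → 1 → 0: weight = 14, length = 2, mean = 14/2 ≈ 7.000
  cycle 1 → 0 → 1: weight = 14, length = 2, mean = 14/2 ≈ 7.000
Minimum mean = 4.000, attained e.g. along the cycle 1 → 1 with weight 4 and length 1. So λ(A) = 4/1 = 4.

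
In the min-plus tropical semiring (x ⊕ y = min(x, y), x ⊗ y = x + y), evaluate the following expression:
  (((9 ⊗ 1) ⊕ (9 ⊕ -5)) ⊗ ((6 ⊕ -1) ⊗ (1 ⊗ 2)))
(((9 ⊗ 1) ⊕ (9 ⊕ -5)) ⊗ ((6 ⊕ -1) ⊗ (1 ⊗ 2))) = -3

Expand innermost to outermost. Recall ⊕ takes the minimum of its arguments and ⊗ takes their sum. Working out the expression (((9 ⊗ 1) ⊕ (9 ⊕ -5)) ⊗ ((6 ⊕ -1) ⊗ (1 ⊗ 2))) gives -3.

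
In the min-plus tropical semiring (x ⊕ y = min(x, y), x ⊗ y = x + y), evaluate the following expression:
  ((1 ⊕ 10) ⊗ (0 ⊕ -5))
((1 ⊕ 10) ⊗ (0 ⊕ -5)) = -4

Expand innermost to outermost. Recall ⊕ takes the minimum of its arguments and ⊗ takes their sum. Working out the expression ((1 ⊕ 10) ⊗ (0 ⊕ -5)) gives -4.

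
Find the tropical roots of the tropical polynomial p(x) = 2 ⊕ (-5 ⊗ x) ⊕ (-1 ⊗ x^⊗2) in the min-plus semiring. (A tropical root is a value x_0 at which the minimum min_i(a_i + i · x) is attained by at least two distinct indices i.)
Roots: {-4, 7}

Each tropical root is a break point of the lower envelope of the lines y = a_i + i · x (there are 3 lines, with slopes 0, 1, ..., 2). Only the lines that attain the minimum somewhere contribute to roots; other lines are dominated. Here the surviving (envelope) indices are i = 2, i = 1, i = 0.
Intersections between consecutive envelope lines give the roots: for adjacent envelope indices i < j the intersection is x = (a_i − a_j) / (j − i). Reading off the sorted break points: {-4, 7}.
Verification: at each break x_0, at least two indices attain the minimum of min_i(a_i + i · x_0).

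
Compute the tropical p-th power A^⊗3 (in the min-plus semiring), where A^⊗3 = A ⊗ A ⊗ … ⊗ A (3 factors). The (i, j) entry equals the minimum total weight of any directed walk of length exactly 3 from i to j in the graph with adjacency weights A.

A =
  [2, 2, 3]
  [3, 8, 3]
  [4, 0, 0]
A^⊗3 =
  [6, 3, 3]
  [6, 3, 3]
  [3, 0, 0]

Each entry (A^⊗3)_ij equals the minimum over all length-3 walks i = v_0 → v_1 → … → v_3 = j of Σ_t A[v_t][v_{t+1}]. For example, for (i, j) = (0, 2) we minimise over 9 possible intermediate vertex sequences; the minimum is 3, attained along the walk 0 → 2 → 2 → 2.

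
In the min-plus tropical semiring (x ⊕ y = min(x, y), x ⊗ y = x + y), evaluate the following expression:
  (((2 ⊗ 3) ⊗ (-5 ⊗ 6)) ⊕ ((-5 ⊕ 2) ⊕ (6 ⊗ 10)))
(((2 ⊗ 3) ⊗ (-5 ⊗ 6)) ⊕ ((-5 ⊕ 2) ⊕ (6 ⊗ 10))) = -5

Expand innermost to outermost. Recall ⊕ takes the minimum of its arguments and ⊗ takes their sum. Working out the expression (((2 ⊗ 3) ⊗ (-5 ⊗ 6)) ⊕ ((-5 ⊕ 2) ⊕ (6 ⊗ 10))) gives -5.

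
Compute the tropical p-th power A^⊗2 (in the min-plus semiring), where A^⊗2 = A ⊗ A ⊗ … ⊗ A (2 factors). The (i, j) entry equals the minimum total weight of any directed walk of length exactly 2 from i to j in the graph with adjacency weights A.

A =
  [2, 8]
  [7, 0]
A^⊗2 =
  [4, 8]
  [7, 0]

Each entry (A^⊗2)_ij equals the minimum over all length-2 walks i = v_0 → v_1 → … → v_2 = j of Σ_t A[v_t][v_{t+1}]. For example, for (i, j) = (0, 1) we minimise over 2 possible intermediate vertex sequences; the minimum is 8, attained along the walk 0 → 1 → 1.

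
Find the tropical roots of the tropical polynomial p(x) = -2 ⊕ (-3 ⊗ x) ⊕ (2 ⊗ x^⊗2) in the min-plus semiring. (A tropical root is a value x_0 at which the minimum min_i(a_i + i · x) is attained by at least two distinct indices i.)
Roots: {-5, 1}

Each tropical root is a break point of the lower envelope of the lines y = a_i + i · x (there are 3 lines, with slopes 0, 1, ..., 2). Only the lines that attain the minimum somewhere contribute to roots; other lines are dominated. Here the surviving (envelope) indices are i = 2, i = 1, i = 0.
Intersections between consecutive envelope lines give the roots: for adjacent envelope indices i < j the intersection is x = (a_i − a_j) / (j − i). Reading off the sorted break points: {-5, 1}.
Verification: at each break x_0, at least two indices attain the minimum of min_i(a_i + i · x_0).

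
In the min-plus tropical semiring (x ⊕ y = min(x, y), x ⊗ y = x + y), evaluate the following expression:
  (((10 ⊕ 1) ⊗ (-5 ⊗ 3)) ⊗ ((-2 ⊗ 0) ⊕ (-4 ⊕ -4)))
(((10 ⊕ 1) ⊗ (-5 ⊗ 3)) ⊗ ((-2 ⊗ 0) ⊕ (-4 ⊕ -4))) = -5

Expand innermost to outermost. Recall ⊕ takes the minimum of its arguments and ⊗ takes their sum. Working out the expression (((10 ⊕ 1) ⊗ (-5 ⊗ 3)) ⊗ ((-2 ⊗ 0) ⊕ (-4 ⊕ -4))) gives -5.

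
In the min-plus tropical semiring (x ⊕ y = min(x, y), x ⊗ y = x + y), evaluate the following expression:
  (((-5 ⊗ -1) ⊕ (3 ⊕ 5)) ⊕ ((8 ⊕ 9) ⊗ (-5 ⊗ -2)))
(((-5 ⊗ -1) ⊕ (3 ⊕ 5)) ⊕ ((8 ⊕ 9) ⊗ (-5 ⊗ -2))) = -6

Expand innermost to outermost. Recall ⊕ takes the minimum of its arguments and ⊗ takes their sum. Working out the expression (((-5 ⊗ -1) ⊕ (3 ⊕ 5)) ⊕ ((8 ⊕ 9) ⊗ (-5 ⊗ -2))) gives -6.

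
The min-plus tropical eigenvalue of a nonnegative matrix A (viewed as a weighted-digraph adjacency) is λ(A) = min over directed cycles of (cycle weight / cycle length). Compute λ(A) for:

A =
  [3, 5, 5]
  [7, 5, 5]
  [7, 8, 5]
λ(A) = 3

Enumerate directed cycles and compute their means (weight / length). Sample:
  cycle 0 → 0: weight = 3, length = 1, mean = 3/1 ≈ 3.000
  cycle 1 → 1: weight = 5, length = 1, mean = 5/1 ≈ 5.000
  cycle 2 → 2: weight = 5, length = 1, mean = 5/1 ≈ 5.000
  cycle 0 → 1 → 0: weight = 12, length = 2, mean = 12/2 ≈ 6.000
  cycle 0 → 2 → 0: weight = 12, length = 2, mean = 12/2 ≈ 6.000
  cycle 1 → 0 → 1: weight = 12, length = 2, mean = 12/2 ≈ 6.000
Minimum mean = 3.000, attained e.g. along the cycle 0 → 0 with weight 3 and length 1. So λ(A) = 3/1 = 3.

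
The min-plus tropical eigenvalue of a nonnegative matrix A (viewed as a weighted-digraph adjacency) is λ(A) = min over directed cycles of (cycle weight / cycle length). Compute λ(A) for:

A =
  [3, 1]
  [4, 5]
λ(A) = 5/2

Enumerate directed cycles and compute their means (weight / length). Sample:
  cycle 0 → 0: weight = 3, length = 1, mean = 3/1 ≈ 3.000
  cycle 1 → 1: weight = 5, length = 1, mean = 5/1 ≈ 5.000
  cycle 0 → 1 → 0: weight = 5, length = 2, mean = 5/2 ≈ 2.500
  cycle 1 → 0 → 1: weight = 5, length = 2, mean = 5/2 ≈ 2.500
Minimum mean = 2.500, attained e.g. along the cycle 0 → 1 → 0 with weight 5 and length 2. So λ(A) = 5/2 = 5/2.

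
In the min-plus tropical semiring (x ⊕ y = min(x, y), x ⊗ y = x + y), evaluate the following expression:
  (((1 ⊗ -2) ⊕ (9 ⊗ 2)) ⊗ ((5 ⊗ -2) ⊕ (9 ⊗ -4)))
(((1 ⊗ -2) ⊕ (9 ⊗ 2)) ⊗ ((5 ⊗ -2) ⊕ (9 ⊗ -4))) = 2

Expand innermost to outermost. Recall ⊕ takes the minimum of its arguments and ⊗ takes their sum. Working out the expression (((1 ⊗ -2) ⊕ (9 ⊗ 2)) ⊗ ((5 ⊗ -2) ⊕ (9 ⊗ -4))) gives 2.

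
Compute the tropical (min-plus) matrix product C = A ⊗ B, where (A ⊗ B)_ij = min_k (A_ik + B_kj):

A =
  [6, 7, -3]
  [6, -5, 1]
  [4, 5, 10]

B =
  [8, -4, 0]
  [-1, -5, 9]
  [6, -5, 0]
A ⊗ B =
  [3, -8, -3]
  [-6, -10, 1]
  [4, 0, 4]

Apply the min-plus product entry-by-entry:
  C[0][0] = min over k of (A[0][0] + B[0][0] = 6 + 8 = 14, A[0][1] + B[1][0] = 7 + -1 = 6, A[0][2] + B[2][0] = -3 + 6 = 3) = 3 (attained at k = 2)
  C[0][1] = min over k of (A[0][0] + B[0][1] = 6 + -4 = 2, A[0][1] + B[1][1] = 7 + -5 = 2, A[0][2] + B[2][1] = -3 + -5 = -8) = -8 (attained at k = 2)
  C[0][2] = min over k of (A[0][0] + B[0][2] = 6 + 0 = 6, A[0][1] + B[1][2] = 7 + 9 = 16, A[0][2] + B[2][2] = -3 + 0 = -3) = -3 (attained at k = 2)
  C[1][0] = min over k of (A[1][0] + B[0][0] = 6 + 8 = 14, A[1][1] + B[1][0] = -5 + -1 = -6, A[1][2] + B[2][0] = 1 + 6 = 7) = -6 (attained at k = 1)
  C[1][1] = min over k of (A[1][0] + B[0][1] = 6 + -4 = 2, A[1][1] + B[1][1] = -5 + -5 = -10, A[1][2] + B[2][1] = 1 + -5 = -4) = -10 (attained at k = 1)
  C[1][2] = min over k of (A[1][0] + B[0][2] = 6 + 0 = 6, A[1][1] + B[1][2] = -5 + 9 = 4, A[1][2] + B[2][2] = 1 + 0 = 1) = 1 (attained at k = 2)
  C[2][0] = min over k of (A[2][0] + B[0][0] = 4 + 8 = 12, A[2][1] + B[1][0] = 5 + -1 = 4, A[2][2] + B[2][0] = 10 + 6 = 16) = 4 (attained at k = 1)
  C[2][1] = min over k of (A[2][0] + B[0][1] = 4 + -4 = 0, A[2][1] + B[1][1] = 5 + -5 = 0, A[2][2] + B[2][1] = 10 + -5 = 5) = 0 (attained at k = 0)
  C[2][2] = min over k of (A[2][0] + B[0][2] = 4 + 0 = 4, A[2][1] + B[1][2] = 5 + 9 = 14, A[2][2] + B[2][2] = 10 + 0 = 10) = 4 (attained at k = 0)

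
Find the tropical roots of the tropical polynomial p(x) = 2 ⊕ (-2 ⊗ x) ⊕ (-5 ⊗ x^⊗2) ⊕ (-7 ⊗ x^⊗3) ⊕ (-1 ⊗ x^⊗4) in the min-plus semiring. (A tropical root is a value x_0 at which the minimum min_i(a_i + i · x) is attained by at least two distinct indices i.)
Roots: {-6, 2, 3, 4}

Each tropical root is a break point of the lower envelope of the lines y = a_i + i · x (there are 5 lines, with slopes 0, 1, ..., 4). Only the lines that attain the minimum somewhere contribute to roots; other lines are dominated. Here the surviving (envelope) indices are i = 4, i = 3, i = 2, i = 1, i = 0.
Intersections between consecutive envelope lines give the roots: for adjacent envelope indices i < j the intersection is x = (a_i − a_j) / (j − i). Reading off the sorted break points: {-6, 2, 3, 4}.
Verification: at each break x_0, at least two indices attain the minimum of min_i(a_i + i · x_0).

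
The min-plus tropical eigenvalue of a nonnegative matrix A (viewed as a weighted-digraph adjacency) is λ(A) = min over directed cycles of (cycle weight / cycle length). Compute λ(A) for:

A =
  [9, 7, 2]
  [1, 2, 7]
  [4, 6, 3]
λ(A) = 2

Enumerate directed cycles and compute their means (weight / length). Sample:
  cycle 0 → 0: weight = 9, length = 1, mean = 9/1 ≈ 9.000
  cycle 1 → 1: weight = 2, length = 1, mean = 2/1 ≈ 2.000
  cycle 2 → 2: weight = 3, length = 1, mean = 3/1 ≈ 3.000
  cycle 0 → 1 → 0: weight = 8, length = 2, mean = 8/2 ≈ 4.000
  cycle 0 → 2 → 0: weight = 6, length = 2, mean = 6/2 ≈ 3.000
  cycle 1 → 0 → 1: weight = 8, length = 2, mean = 8/2 ≈ 4.000
Minimum mean = 2.000, attained e.g. along the cycle 1 → 1 with weight 2 and length 1. So λ(A) = 2/1 = 2.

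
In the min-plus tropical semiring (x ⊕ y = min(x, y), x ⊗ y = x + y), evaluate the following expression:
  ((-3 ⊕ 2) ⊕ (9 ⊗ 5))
((-3 ⊕ 2) ⊕ (9 ⊗ 5)) = -3

Expand innermost to outermost. Recall ⊕ takes the minimum of its arguments and ⊗ takes their sum. Working out the expression ((-3 ⊕ 2) ⊕ (9 ⊗ 5)) gives -3.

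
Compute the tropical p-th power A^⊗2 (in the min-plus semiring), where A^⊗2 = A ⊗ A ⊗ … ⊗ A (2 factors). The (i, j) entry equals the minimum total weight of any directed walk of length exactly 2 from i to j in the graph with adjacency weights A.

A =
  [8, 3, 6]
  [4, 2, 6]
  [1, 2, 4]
A^⊗2 =
  [7, 5, 9]
  [6, 4, 8]
  [5, 4, 7]

Each entry (A^⊗2)_ij equals the minimum over all length-2 walks i = v_0 → v_1 → … → v_2 = j of Σ_t A[v_t][v_{t+1}]. For example, for (i, j) = (0, 2) we minimise over 3 possible intermediate vertex sequences; the minimum is 9, attained along the walk 0 → 1 → 2.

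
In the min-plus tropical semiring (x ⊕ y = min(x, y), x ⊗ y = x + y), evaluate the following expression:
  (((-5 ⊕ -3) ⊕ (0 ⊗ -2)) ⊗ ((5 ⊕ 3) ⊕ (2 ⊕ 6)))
(((-5 ⊕ -3) ⊕ (0 ⊗ -2)) ⊗ ((5 ⊕ 3) ⊕ (2 ⊕ 6))) = -3

Expand innermost to outermost. Recall ⊕ takes the minimum of its arguments and ⊗ takes their sum. Working out the expression (((-5 ⊕ -3) ⊕ (0 ⊗ -2)) ⊗ ((5 ⊕ 3) ⊕ (2 ⊕ 6))) gives -3.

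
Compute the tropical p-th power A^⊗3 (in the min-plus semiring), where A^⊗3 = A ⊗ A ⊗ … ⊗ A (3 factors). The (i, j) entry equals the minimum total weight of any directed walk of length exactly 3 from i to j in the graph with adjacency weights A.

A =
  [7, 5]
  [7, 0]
A^⊗3 =
  [12, 5]
  [7, 0]

Each entry (A^⊗3)_ij equals the minimum over all length-3 walks i = v_0 → v_1 → … → v_3 = j of Σ_t A[v_t][v_{t+1}]. For example, for (i, j) = (0, 1) we minimise over 4 possible intermediate vertex sequences; the minimum is 5, attained along the walk 0 → 1 → 1 → 1.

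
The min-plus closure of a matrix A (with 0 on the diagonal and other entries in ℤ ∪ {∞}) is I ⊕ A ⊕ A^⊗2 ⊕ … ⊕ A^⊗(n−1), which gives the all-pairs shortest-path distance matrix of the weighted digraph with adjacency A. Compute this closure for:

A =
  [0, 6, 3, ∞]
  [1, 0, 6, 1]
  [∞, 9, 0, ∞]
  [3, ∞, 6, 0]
Closure =
  [0, 6, 3, 7]
  [1, 0, 4, 1]
  [10, 9, 0, 10]
  [3, 9, 6, 0]

This is the Floyd-Warshall all-pairs shortest-path computation. For each intermediate vertex k = 0, 1, …, 3, update dist[i][j] ← min(dist[i][j], dist[i][k] + dist[k][j]). The final matrix gives, for each (i, j), the minimum total weight of any directed path from i to j (possibly empty when i = j).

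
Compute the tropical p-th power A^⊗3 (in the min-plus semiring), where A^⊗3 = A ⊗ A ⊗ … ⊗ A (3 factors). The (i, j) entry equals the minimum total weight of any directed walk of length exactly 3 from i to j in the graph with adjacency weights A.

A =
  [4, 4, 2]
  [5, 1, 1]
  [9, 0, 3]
A^⊗3 =
  [7, 3, 3]
  [6, 2, 2]
  [6, 1, 2]

Each entry (A^⊗3)_ij equals the minimum over all length-3 walks i = v_0 → v_1 → … → v_3 = j of Σ_t A[v_t][v_{t+1}]. For example, for (i, j) = (0, 2) we minimise over 9 possible intermediate vertex sequences; the minimum is 3, attained along the walk 0 → 2 → 1 → 2.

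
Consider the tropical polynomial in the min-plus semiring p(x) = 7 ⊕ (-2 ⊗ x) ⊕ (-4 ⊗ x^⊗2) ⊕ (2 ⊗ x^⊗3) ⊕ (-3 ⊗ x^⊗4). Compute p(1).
p(1) = -2

A tropical monomial a ⊗ x^⊗i evaluates to a + i · x. Evaluating each term at x = 1:
  Term 0 contributes 7 + 0 · 1 = 7
  Term 1 contributes -2 + 1 · 1 = -1
  Term 2 contributes -4 + 2 · 1 = -2
  Term 3 contributes 2 + 3 · 1 = 5
  Term 4 contributes -3 + 4 · 1 = 1
p(1) = ⊕ of these = min[7, -1, -2, 5, 1] = -2.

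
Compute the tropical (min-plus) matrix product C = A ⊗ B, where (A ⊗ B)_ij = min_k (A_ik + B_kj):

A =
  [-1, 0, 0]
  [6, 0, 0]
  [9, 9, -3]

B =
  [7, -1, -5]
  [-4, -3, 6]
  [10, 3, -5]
A ⊗ B =
  [-4, -3, -6]
  [-4, -3, -5]
  [5, 0, -8]

Apply the min-plus product entry-by-entry:
  C[0][0] = min over k of (A[0][0] + B[0][0] = -1 + 7 = 6, A[0][1] + B[1][0] = 0 + -4 = -4, A[0][2] + B[2][0] = 0 + 10 = 10) = -4 (attained at k = 1)
  C[0][1] = min over k of (A[0][0] + B[0][1] = -1 + -1 = -2, A[0][1] + B[1][1] = 0 + -3 = -3, A[0][2] + B[2][1] = 0 + 3 = 3) = -3 (attained at k = 1)
  C[0][2] = min over k of (A[0][0] + B[0][2] = -1 + -5 = -6, A[0][1] + B[1][2] = 0 + 6 = 6, A[0][2] + B[2][2] = 0 + -5 = -5) = -6 (attained at k = 0)
  C[1][0] = min over k of (A[1][0] + B[0][0] = 6 + 7 = 13, A[1][1] + B[1][0] = 0 + -4 = -4, A[1][2] + B[2][0] = 0 + 10 = 10) = -4 (attained at k = 1)
  C[1][1] = min over k of (A[1][0] + B[0][1] = 6 + -1 = 5, A[1][1] + B[1][1] = 0 + -3 = -3, A[1][2] + B[2][1] = 0 + 3 = 3) = -3 (attained at k = 1)
  C[1][2] = min over k of (A[1][0] + B[0][2] = 6 + -5 = 1, A[1][1] + B[1][2] = 0 + 6 = 6, A[1][2] + B[2][2] = 0 + -5 = -5) = -5 (attained at k = 2)
  C[2][0] = min over k of (A[2][0] + B[0][0] = 9 + 7 = 16, A[2][1] + B[1][0] = 9 + -4 = 5, A[2][2] + B[2][0] = -3 + 10 = 7) = 5 (attained at k = 1)
  C[2][1] = min over k of (A[2][0] + B[0][1] = 9 + -1 = 8, A[2][1] + B[1][1] = 9 + -3 = 6, A[2][2] + B[2][1] = -3 + 3 = 0) = 0 (attained at k = 2)
  C[2][2] = min over k of (A[2][0] + B[0][2] = 9 + -5 = 4, A[2][1] + B[1][2] = 9 + 6 = 15, A[2][2] + B[2][2] = -3 + -5 = -8) = -8 (attained at k = 2)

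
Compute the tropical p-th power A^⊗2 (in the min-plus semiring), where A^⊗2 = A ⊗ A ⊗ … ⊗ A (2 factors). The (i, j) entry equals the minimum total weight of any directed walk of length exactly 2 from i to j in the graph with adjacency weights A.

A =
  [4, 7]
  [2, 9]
A^⊗2 =
  [8, 11]
  [6, 9]

Each entry (A^⊗2)_ij equals the minimum over all length-2 walks i = v_0 → v_1 → … → v_2 = j of Σ_t A[v_t][v_{t+1}]. For example, for (i, j) = (0, 1) we minimise over 2 possible intermediate vertex sequences; the minimum is 11, attained along the walk 0 → 0 → 1.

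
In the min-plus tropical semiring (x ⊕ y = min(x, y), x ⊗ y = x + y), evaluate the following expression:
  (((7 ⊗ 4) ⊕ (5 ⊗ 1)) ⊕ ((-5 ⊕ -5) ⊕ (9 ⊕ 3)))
(((7 ⊗ 4) ⊕ (5 ⊗ 1)) ⊕ ((-5 ⊕ -5) ⊕ (9 ⊕ 3))) = -5

Expand innermost to outermost. Recall ⊕ takes the minimum of its arguments and ⊗ takes their sum. Working out the expression (((7 ⊗ 4) ⊕ (5 ⊗ 1)) ⊕ ((-5 ⊕ -5) ⊕ (9 ⊕ 3))) gives -5.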